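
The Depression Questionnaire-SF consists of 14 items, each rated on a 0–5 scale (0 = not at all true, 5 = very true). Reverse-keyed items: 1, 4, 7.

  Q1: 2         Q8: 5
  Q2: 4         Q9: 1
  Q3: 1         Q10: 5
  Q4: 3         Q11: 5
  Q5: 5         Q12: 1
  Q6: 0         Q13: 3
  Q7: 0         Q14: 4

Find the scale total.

Raw sum = 39. Reverse-keyed items: 1, 4, 7; their raw sum = 5.
Each reversal replaces raw with 5 − raw, changing the total by 5 − 2·raw per item.
Total = 39 + 3·5 − 2·5 = 39 + 15 − 10 = 44

44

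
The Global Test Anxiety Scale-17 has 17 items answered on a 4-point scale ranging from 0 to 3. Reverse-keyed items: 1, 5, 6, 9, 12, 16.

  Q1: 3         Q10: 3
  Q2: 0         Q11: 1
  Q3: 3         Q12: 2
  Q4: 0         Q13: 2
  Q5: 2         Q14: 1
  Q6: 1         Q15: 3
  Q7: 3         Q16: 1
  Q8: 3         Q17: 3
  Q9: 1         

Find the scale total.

Reverse-coded items (reverse-coded value = 3 − response):
  item 1: 3 − 3 = 0
  item 5: 3 − 2 = 1
  item 6: 3 − 1 = 2
  item 9: 3 − 1 = 2
  item 12: 3 − 2 = 1
  item 16: 3 − 1 = 2
Scored responses: 0, 0, 3, 0, 1, 2, 3, 3, 2, 3, 1, 1, 2, 1, 3, 2, 3
Total = 0 + 0 + 3 + 0 + 1 + 2 + 3 + 3 + 2 + 3 + 1 + 1 + 2 + 1 + 3 + 2 + 3 = 30

30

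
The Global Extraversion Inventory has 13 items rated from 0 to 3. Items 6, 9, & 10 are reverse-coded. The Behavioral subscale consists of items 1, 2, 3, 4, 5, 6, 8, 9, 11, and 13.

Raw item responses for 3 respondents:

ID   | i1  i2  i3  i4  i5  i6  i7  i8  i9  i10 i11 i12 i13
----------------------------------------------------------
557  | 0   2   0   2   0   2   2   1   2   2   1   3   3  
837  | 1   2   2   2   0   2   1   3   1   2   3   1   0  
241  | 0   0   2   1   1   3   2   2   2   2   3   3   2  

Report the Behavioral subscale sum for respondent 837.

16

Respondent 837 raw: 1, 2, 2, 2, 0, 2, 1, 3, 1, 2, 3, 1, 0.
Behavioral items: 1, 2, 3, 4, 5, 6, 8, 9, 11, 13.
Reverse-coded (reverse-coded value = 3 − response):
  item 1: 1
  item 2: 2
  item 3: 2
  item 4: 2
  item 5: 0
  item 6: 3 − 2 = 1
  item 8: 3
  item 9: 3 − 1 = 2
  item 11: 3
  item 13: 0
Sum = 1 + 2 + 2 + 2 + 0 + 1 + 3 + 2 + 3 + 0 = 16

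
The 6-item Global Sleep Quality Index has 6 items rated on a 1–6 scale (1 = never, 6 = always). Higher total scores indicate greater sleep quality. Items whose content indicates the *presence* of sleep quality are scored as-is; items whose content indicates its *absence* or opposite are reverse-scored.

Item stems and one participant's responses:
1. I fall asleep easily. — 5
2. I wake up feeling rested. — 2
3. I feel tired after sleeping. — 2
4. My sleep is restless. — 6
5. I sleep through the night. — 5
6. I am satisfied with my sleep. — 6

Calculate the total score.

Items 3, 4 describe the absence/opposite of sleep quality → reverse-score.
reversed = (1+6) − raw = 7 − raw.
  item 1: 5
  item 2: 2
  item 3: 7 − 2 = 5
  item 4: 7 − 6 = 1
  item 5: 5
  item 6: 6
Total = 5 + 2 + 5 + 1 + 5 + 6 = 24

24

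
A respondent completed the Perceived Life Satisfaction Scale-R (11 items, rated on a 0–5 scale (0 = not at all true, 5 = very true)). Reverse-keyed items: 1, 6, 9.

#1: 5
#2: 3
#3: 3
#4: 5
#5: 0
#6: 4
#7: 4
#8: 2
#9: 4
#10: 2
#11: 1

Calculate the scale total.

22

Reversing items 1, 6, & 9 with 5 − raw:
Total = (5−5) + 3 + 3 + 5 + 0 + (5−4) + 4 + 2 + (5−4) + 2 + 1
      = 0 + 3 + 3 + 5 + 0 + 1 + 4 + 2 + 1 + 2 + 1 = 22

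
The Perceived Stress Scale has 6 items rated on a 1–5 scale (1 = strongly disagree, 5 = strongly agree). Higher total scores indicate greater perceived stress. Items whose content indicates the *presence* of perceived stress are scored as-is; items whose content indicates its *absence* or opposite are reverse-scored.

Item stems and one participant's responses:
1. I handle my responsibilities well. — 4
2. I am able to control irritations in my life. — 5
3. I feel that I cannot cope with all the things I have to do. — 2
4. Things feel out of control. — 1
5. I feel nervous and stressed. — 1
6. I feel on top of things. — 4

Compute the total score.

9

Items 1, 2, 6 describe the absence/opposite of perceived stress → reverse-score.
reverse-coded value = 6 − response.
  item 1: 6 − 4 = 2
  item 2: 6 − 5 = 1
  item 3: 2
  item 4: 1
  item 5: 1
  item 6: 6 − 4 = 2
Total = 2 + 1 + 2 + 1 + 1 + 2 = 9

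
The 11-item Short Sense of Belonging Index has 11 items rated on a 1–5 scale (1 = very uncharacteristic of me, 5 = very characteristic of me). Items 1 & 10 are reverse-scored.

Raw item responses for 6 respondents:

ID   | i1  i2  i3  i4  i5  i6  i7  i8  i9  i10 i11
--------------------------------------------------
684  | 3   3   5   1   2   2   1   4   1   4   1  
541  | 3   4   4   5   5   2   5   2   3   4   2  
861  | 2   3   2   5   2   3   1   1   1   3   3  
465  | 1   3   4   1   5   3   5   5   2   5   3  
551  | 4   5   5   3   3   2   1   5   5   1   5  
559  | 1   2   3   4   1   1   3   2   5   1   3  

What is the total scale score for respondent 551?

Respondent 551 raw: 4, 5, 5, 3, 3, 2, 1, 5, 5, 1, 5.
Reverse-coded (reverse-coded value = 6 − response):
  item 1: 6 − 4 = 2
  item 2: 5
  item 3: 5
  item 4: 3
  item 5: 3
  item 6: 2
  item 7: 1
  item 8: 5
  item 9: 5
  item 10: 6 − 1 = 5
  item 11: 5
Sum = 2 + 5 + 5 + 3 + 3 + 2 + 1 + 5 + 5 + 5 + 5 = 41

41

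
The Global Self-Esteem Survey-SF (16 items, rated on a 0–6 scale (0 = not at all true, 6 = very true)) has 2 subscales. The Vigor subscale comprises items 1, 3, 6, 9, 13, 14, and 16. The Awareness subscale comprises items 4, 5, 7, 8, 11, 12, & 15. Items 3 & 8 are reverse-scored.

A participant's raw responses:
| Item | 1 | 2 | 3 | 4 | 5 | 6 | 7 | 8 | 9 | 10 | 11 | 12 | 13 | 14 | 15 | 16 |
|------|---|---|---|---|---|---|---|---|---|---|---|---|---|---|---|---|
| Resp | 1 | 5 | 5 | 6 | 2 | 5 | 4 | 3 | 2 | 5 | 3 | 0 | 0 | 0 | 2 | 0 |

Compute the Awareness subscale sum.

20

Awareness items: 4, 5, 7, 8, 11, 12, 15.
Of these, item 8 is reverse-scored; reversed = (0+6) − raw = 6 − raw.
  item 4: 6
  item 5: 2
  item 7: 4
  item 8: 6 − 3 = 3
  item 11: 3
  item 12: 0
  item 15: 2
Sum = 6 + 2 + 4 + 3 + 3 + 0 + 2 = 20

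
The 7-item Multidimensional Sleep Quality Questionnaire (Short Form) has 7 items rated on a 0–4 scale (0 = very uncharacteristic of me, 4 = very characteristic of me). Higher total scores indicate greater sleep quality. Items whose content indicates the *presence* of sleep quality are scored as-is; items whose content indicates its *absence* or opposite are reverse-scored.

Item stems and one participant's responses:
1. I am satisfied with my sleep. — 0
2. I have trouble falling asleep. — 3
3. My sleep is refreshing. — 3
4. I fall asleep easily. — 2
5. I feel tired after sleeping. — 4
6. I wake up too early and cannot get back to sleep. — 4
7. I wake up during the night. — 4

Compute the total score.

Items 2, 5, 6, 7 describe the absence/opposite of sleep quality → reverse-score.
on a 0–4 scale, reversed = 4 − raw.
  item 1: 0
  item 2: 4 − 3 = 1
  item 3: 3
  item 4: 2
  item 5: 4 − 4 = 0
  item 6: 4 − 4 = 0
  item 7: 4 − 4 = 0
Total = 0 + 1 + 3 + 2 + 0 + 0 + 0 = 6

6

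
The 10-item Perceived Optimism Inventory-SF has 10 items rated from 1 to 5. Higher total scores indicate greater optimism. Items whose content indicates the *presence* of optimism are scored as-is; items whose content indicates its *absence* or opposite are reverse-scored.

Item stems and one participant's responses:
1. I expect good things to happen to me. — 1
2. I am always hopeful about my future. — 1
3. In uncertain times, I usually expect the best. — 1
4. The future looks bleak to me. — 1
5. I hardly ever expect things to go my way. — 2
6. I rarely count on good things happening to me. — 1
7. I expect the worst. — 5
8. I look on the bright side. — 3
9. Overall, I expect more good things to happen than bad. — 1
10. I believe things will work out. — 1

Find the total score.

23

Items 4, 5, 6, 7 describe the absence/opposite of optimism → reverse-score.
reversed = (1+5) − raw = 6 − raw.
  item 1: 1
  item 2: 1
  item 3: 1
  item 4: 6 − 1 = 5
  item 5: 6 − 2 = 4
  item 6: 6 − 1 = 5
  item 7: 6 − 5 = 1
  item 8: 3
  item 9: 1
  item 10: 1
Total = 1 + 1 + 1 + 5 + 4 + 5 + 1 + 3 + 1 + 1 = 23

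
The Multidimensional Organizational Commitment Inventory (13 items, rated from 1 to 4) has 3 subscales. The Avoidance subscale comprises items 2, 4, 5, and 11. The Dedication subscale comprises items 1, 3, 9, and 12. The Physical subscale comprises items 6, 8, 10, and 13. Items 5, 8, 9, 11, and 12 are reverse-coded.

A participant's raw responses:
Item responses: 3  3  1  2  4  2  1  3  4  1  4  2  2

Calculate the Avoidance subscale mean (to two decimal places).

Avoidance items: 2, 4, 5, 11.
Of these, items 5 & 11 are reverse-coded; reverse-coded value = 5 − response.
  item 2: 3
  item 4: 2
  item 5: 5 − 4 = 1
  item 11: 5 − 4 = 1
Sum = 3 + 2 + 1 + 1 = 7
Mean = 7 / 4 = 1.75

1.75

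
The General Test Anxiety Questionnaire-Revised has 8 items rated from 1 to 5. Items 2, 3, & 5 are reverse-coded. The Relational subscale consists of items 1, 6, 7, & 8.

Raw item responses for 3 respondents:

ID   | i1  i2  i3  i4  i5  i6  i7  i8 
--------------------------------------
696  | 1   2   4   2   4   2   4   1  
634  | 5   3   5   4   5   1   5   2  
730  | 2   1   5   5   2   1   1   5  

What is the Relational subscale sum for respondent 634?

13

Respondent 634 raw: 5, 3, 5, 4, 5, 1, 5, 2.
Relational items: 1, 6, 7, 8.
Reverse-coded (on a 1–5 scale, reversed = 6 − raw):
  item 1: 5
  item 6: 1
  item 7: 5
  item 8: 2
Sum = 5 + 1 + 5 + 2 = 13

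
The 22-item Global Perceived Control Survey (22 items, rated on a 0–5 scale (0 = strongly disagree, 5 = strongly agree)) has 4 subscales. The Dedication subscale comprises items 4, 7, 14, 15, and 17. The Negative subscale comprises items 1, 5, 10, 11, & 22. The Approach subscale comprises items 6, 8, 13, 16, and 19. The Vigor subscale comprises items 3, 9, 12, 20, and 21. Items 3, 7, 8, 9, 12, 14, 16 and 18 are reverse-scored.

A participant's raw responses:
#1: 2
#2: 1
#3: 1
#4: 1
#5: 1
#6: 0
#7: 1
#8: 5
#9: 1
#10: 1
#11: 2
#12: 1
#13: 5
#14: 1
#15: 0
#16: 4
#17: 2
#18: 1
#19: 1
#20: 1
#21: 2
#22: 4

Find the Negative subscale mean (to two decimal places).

2.00

Negative items: 1, 5, 10, 11, 22.
  item 1: 2
  item 5: 1
  item 10: 1
  item 11: 2
  item 22: 4
Sum = 2 + 1 + 1 + 2 + 4 = 10
Mean = 10 / 5 = 2.00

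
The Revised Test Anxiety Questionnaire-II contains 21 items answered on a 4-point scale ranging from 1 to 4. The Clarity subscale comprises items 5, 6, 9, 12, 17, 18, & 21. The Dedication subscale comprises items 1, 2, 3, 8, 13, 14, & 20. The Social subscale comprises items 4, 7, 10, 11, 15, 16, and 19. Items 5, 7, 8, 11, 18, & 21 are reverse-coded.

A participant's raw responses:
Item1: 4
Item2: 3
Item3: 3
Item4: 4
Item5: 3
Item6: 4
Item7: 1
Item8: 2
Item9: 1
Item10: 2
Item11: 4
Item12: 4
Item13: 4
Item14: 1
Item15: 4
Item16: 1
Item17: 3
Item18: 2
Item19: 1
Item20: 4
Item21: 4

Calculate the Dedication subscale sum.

22

Dedication items: 1, 2, 3, 8, 13, 14, 20.
Of these, item 8 is reverse-coded; reversed = (1+4) − raw = 5 − raw.
  item 1: 4
  item 2: 3
  item 3: 3
  item 8: 5 − 2 = 3
  item 13: 4
  item 14: 1
  item 20: 4
Sum = 4 + 3 + 3 + 3 + 4 + 1 + 4 = 22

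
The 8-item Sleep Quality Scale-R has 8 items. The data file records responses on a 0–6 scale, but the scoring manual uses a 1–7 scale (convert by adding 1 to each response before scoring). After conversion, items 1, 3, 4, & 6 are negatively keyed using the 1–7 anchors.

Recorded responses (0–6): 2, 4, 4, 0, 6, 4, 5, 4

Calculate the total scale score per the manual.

41

Convert to 1–7: 3, 5, 5, 1, 7, 5, 6, 5
Reverse-coded (on a 1–7 scale, reversed = 8 − raw):
  item 1: 8 − 3 = 5
  item 3: 8 − 5 = 3
  item 4: 8 − 1 = 7
  item 6: 8 − 5 = 3
Scored: 5, 5, 3, 7, 7, 3, 6, 5
Total = 41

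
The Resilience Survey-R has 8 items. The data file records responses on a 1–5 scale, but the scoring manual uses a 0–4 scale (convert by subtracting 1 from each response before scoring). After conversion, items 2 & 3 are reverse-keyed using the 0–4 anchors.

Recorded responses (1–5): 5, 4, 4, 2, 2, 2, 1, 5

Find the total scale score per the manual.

13

Convert to 0–4: 4, 3, 3, 1, 1, 1, 0, 4
Reverse-coded (reverse-coded value = 4 − response):
  item 2: 4 − 3 = 1
  item 3: 4 − 3 = 1
Scored: 4, 1, 1, 1, 1, 1, 0, 4
Total = 13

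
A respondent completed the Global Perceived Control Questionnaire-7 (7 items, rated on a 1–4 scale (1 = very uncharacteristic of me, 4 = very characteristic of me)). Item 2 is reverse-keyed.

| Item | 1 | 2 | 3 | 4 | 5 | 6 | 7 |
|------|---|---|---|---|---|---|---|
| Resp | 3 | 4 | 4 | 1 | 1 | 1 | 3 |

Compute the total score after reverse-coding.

14

Reverse-keyed items use 5 − raw:
  item 2: 5 − 4 = 1
Scored responses: 3, 1, 4, 1, 1, 1, 3
Total = 3 + 1 + 4 + 1 + 1 + 1 + 3 = 14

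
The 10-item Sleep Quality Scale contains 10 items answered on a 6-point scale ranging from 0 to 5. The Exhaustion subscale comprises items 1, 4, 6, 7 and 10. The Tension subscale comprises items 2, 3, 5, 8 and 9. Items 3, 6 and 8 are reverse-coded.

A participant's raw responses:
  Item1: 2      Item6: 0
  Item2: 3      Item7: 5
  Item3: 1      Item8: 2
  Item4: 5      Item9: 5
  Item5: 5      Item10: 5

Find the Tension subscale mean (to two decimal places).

4.00

Tension items: 2, 3, 5, 8, 9.
Of these, items 3 & 8 are reverse-coded; on a 0–5 scale, reversed = 5 − raw.
  item 2: 3
  item 3: 5 − 1 = 4
  item 5: 5
  item 8: 5 − 2 = 3
  item 9: 5
Sum = 3 + 4 + 5 + 3 + 5 = 20
Mean = 20 / 5 = 4.00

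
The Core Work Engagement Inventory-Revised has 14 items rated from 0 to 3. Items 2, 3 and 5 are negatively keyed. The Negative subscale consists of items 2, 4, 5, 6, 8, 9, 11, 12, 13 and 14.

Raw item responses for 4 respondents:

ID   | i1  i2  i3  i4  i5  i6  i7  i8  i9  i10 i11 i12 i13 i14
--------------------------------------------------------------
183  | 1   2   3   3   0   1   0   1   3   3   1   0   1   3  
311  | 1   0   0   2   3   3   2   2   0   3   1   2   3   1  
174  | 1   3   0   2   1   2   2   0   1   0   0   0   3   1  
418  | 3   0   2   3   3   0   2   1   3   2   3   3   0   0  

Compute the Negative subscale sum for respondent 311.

Respondent 311 raw: 1, 0, 0, 2, 3, 3, 2, 2, 0, 3, 1, 2, 3, 1.
Negative items: 2, 4, 5, 6, 8, 9, 11, 12, 13, 14.
Reverse-coded (reversed = (0+3) − raw = 3 − raw):
  item 2: 3 − 0 = 3
  item 4: 2
  item 5: 3 − 3 = 0
  item 6: 3
  item 8: 2
  item 9: 0
  item 11: 1
  item 12: 2
  item 13: 3
  item 14: 1
Sum = 3 + 2 + 0 + 3 + 2 + 0 + 1 + 2 + 3 + 1 = 17

17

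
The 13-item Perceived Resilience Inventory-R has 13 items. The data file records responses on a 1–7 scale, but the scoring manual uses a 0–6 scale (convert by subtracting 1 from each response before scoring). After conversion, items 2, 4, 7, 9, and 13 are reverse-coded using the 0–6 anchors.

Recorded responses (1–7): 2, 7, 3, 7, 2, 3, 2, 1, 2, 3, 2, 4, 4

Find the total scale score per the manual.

25

Convert to 0–6: 1, 6, 2, 6, 1, 2, 1, 0, 1, 2, 1, 3, 3
Reverse-coded (reversed = (0+6) − raw = 6 − raw):
  item 2: 6 − 6 = 0
  item 4: 6 − 6 = 0
  item 7: 6 − 1 = 5
  item 9: 6 − 1 = 5
  item 13: 6 − 3 = 3
Scored: 1, 0, 2, 0, 1, 2, 5, 0, 5, 2, 1, 3, 3
Total = 25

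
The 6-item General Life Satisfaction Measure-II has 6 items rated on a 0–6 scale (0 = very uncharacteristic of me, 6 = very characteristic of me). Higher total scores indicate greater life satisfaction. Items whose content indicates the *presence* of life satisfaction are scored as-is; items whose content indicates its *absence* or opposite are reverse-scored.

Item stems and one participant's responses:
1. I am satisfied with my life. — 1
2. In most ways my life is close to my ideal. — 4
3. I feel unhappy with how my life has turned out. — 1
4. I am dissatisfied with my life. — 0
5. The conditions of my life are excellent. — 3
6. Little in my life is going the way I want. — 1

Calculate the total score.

24

Items 3, 4, 6 describe the absence/opposite of life satisfaction → reverse-score.
on a 0–6 scale, reversed = 6 − raw.
  item 1: 1
  item 2: 4
  item 3: 6 − 1 = 5
  item 4: 6 − 0 = 6
  item 5: 3
  item 6: 6 − 1 = 5
Total = 1 + 4 + 5 + 6 + 3 + 5 = 24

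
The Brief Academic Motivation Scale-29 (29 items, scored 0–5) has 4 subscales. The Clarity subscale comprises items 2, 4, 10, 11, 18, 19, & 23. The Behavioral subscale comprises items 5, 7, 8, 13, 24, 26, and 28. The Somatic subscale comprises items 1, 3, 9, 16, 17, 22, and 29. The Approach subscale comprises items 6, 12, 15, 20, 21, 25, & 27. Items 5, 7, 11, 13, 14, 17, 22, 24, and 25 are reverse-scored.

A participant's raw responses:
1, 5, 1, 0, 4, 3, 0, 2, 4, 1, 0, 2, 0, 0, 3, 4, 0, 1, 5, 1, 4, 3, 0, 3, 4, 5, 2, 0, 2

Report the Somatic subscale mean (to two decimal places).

Somatic items: 1, 3, 9, 16, 17, 22, 29.
Of these, items 17 & 22 are reverse-scored; reversed = (0+5) − raw = 5 − raw.
  item 1: 1
  item 3: 1
  item 9: 4
  item 16: 4
  item 17: 5 − 0 = 5
  item 22: 5 − 3 = 2
  item 29: 2
Sum = 1 + 1 + 4 + 4 + 5 + 2 + 2 = 19
Mean = 19 / 7 = 2.71

2.71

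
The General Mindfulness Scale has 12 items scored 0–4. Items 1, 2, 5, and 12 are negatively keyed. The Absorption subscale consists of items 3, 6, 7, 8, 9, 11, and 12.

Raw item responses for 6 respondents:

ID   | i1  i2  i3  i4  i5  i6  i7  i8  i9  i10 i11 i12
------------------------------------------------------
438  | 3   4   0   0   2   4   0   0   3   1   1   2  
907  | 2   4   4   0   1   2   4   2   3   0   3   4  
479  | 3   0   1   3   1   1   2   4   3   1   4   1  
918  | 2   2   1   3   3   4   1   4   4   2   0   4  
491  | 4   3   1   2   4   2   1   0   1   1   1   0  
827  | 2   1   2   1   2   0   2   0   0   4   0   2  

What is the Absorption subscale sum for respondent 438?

Respondent 438 raw: 3, 4, 0, 0, 2, 4, 0, 0, 3, 1, 1, 2.
Absorption items: 3, 6, 7, 8, 9, 11, 12.
Reverse-coded (on a 0–4 scale, reversed = 4 − raw):
  item 3: 0
  item 6: 4
  item 7: 0
  item 8: 0
  item 9: 3
  item 11: 1
  item 12: 4 − 2 = 2
Sum = 0 + 4 + 0 + 0 + 3 + 1 + 2 = 10

10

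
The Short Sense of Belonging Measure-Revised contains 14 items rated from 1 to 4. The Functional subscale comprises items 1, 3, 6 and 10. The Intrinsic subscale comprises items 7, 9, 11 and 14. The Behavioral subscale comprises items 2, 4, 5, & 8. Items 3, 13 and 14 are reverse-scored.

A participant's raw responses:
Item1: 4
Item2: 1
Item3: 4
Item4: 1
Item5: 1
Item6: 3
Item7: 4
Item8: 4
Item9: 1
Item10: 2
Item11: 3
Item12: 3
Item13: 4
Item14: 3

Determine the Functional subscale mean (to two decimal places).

Functional items: 1, 3, 6, 10.
Of these, item 3 is reverse-scored; reversed = (1+4) − raw = 5 − raw.
  item 1: 4
  item 3: 5 − 4 = 1
  item 6: 3
  item 10: 2
Sum = 4 + 1 + 3 + 2 = 10
Mean = 10 / 4 = 2.50

2.50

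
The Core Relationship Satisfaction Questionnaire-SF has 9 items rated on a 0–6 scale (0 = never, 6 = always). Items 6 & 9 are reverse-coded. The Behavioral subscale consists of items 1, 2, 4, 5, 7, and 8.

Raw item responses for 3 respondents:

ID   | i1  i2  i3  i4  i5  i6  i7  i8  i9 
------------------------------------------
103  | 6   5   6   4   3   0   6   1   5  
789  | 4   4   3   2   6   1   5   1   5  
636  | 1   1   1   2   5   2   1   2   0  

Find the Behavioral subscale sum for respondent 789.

Respondent 789 raw: 4, 4, 3, 2, 6, 1, 5, 1, 5.
Behavioral items: 1, 2, 4, 5, 7, 8.
Reverse-coded (on a 0–6 scale, reversed = 6 − raw):
  item 1: 4
  item 2: 4
  item 4: 2
  item 5: 6
  item 7: 5
  item 8: 1
Sum = 4 + 4 + 2 + 6 + 5 + 1 = 22

22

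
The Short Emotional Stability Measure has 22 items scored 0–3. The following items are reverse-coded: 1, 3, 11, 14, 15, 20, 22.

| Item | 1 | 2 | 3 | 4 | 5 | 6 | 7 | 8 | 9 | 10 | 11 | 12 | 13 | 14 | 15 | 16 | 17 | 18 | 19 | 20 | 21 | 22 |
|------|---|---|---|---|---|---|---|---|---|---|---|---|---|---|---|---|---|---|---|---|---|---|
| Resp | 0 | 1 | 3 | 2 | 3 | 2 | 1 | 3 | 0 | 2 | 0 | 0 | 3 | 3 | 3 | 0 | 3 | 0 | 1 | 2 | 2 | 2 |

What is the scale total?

31

Raw sum = 36. Reverse-coded items: 1, 3, 11, 14, 15, 20, 22; their raw sum = 13.
Each reversal replaces raw with 3 − raw, changing the total by 3 − 2·raw per item.
Total = 36 + 7·3 − 2·13 = 36 + 21 − 26 = 31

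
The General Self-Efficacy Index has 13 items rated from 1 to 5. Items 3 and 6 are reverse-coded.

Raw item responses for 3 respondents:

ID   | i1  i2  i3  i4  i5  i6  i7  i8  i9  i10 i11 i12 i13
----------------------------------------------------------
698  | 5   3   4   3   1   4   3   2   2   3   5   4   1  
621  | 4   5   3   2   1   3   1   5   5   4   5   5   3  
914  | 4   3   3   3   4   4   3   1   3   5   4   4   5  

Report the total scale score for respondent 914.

Respondent 914 raw: 4, 3, 3, 3, 4, 4, 3, 1, 3, 5, 4, 4, 5.
Reverse-coded (on a 1–5 scale, reversed = 6 − raw):
  item 1: 4
  item 2: 3
  item 3: 6 − 3 = 3
  item 4: 3
  item 5: 4
  item 6: 6 − 4 = 2
  item 7: 3
  item 8: 1
  item 9: 3
  item 10: 5
  item 11: 4
  item 12: 4
  item 13: 5
Sum = 4 + 3 + 3 + 3 + 4 + 2 + 3 + 1 + 3 + 5 + 4 + 4 + 5 = 44

44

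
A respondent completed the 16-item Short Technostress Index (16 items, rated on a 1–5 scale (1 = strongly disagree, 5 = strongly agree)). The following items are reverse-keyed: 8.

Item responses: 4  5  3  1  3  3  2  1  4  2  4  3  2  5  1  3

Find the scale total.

50

Apply reverse scoring (on a 1–5 scale, reversed = 6 − raw):
  item 8: 6 − 1 = 5
After reverse-coding: 4, 5, 3, 1, 3, 3, 2, 5, 4, 2, 4, 3, 2, 5, 1, 3
Total = 4 + 5 + 3 + 1 + 3 + 3 + 2 + 5 + 4 + 2 + 4 + 3 + 2 + 5 + 1 + 3 = 50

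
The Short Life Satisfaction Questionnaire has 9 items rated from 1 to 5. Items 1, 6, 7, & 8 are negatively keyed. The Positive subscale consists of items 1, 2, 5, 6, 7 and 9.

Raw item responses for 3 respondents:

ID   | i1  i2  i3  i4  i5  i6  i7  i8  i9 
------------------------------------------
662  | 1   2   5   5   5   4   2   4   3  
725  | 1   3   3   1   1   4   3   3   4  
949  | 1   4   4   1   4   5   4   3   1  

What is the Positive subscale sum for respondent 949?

17

Respondent 949 raw: 1, 4, 4, 1, 4, 5, 4, 3, 1.
Positive items: 1, 2, 5, 6, 7, 9.
Reverse-coded (reversed = (1+5) − raw = 6 − raw):
  item 1: 6 − 1 = 5
  item 2: 4
  item 5: 4
  item 6: 6 − 5 = 1
  item 7: 6 − 4 = 2
  item 9: 1
Sum = 5 + 4 + 4 + 1 + 2 + 1 = 17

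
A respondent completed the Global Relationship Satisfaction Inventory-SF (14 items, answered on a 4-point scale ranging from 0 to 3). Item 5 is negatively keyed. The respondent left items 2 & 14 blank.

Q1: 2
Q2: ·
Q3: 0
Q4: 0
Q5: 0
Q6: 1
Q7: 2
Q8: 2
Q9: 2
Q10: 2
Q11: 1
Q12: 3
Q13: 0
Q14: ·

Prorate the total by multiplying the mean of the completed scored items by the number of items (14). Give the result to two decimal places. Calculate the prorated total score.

Reverse-coded (on a 0–3 scale, reversed = 3 − raw):
  item 5: 3 − 0 = 3
Completed scored items (12 of 14): 2, 0, 0, 3, 1, 2, 2, 2, 2, 1, 3, 0; sum = 18.
Person mean = 18 / 12 ≈ 1.5000
Prorated total = (18 / 12) × 14 = 21.00 (to 2 dp)

21.00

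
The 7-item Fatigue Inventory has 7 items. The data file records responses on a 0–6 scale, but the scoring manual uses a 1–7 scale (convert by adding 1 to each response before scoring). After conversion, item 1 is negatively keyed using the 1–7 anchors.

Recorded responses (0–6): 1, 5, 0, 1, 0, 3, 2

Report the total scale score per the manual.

23

Convert to 1–7: 2, 6, 1, 2, 1, 4, 3
Reverse-coded (reversed = (1+7) − raw = 8 − raw):
  item 1: 8 − 2 = 6
Scored: 6, 6, 1, 2, 1, 4, 3
Total = 23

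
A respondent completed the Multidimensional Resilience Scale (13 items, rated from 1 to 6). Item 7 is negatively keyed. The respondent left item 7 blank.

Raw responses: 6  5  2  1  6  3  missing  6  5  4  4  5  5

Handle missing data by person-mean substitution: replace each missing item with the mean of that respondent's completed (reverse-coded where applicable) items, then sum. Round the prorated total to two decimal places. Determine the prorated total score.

Reverse-coded (reversed = (1+6) − raw = 7 − raw):
Completed scored items (12 of 13): 6, 5, 2, 1, 6, 3, 6, 5, 4, 4, 5, 5; sum = 52.
Person mean = 52 / 12 ≈ 4.3333
Prorated total = (52 / 12) × 13 = 56.33 (to 2 dp)

56.33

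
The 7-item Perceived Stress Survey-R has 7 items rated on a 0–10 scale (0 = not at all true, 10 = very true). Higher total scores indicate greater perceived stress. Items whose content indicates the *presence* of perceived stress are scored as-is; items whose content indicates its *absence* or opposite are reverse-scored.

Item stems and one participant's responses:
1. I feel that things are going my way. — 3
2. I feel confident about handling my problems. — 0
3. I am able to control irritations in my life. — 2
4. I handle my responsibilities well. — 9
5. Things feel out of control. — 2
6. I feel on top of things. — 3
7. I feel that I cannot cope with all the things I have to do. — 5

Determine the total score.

40

Items 1, 2, 3, 4, 6 describe the absence/opposite of perceived stress → reverse-score.
reverse-coded value = 10 − response.
  item 1: 10 − 3 = 7
  item 2: 10 − 0 = 10
  item 3: 10 − 2 = 8
  item 4: 10 − 9 = 1
  item 5: 2
  item 6: 10 − 3 = 7
  item 7: 5
Total = 7 + 10 + 8 + 1 + 2 + 7 + 5 = 40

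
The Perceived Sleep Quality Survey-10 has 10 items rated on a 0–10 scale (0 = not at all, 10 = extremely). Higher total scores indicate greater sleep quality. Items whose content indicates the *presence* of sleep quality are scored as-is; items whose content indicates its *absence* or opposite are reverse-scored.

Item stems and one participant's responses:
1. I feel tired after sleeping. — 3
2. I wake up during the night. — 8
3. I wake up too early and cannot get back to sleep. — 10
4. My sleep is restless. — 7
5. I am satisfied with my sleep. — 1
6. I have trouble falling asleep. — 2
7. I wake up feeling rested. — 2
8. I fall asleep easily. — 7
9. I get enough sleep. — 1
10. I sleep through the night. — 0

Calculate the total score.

31

Items 1, 2, 3, 4, 6 describe the absence/opposite of sleep quality → reverse-score.
reverse-coded value = 10 − response.
  item 1: 10 − 3 = 7
  item 2: 10 − 8 = 2
  item 3: 10 − 10 = 0
  item 4: 10 − 7 = 3
  item 5: 1
  item 6: 10 − 2 = 8
  item 7: 2
  item 8: 7
  item 9: 1
  item 10: 0
Total = 7 + 2 + 0 + 3 + 1 + 8 + 2 + 7 + 1 + 0 = 31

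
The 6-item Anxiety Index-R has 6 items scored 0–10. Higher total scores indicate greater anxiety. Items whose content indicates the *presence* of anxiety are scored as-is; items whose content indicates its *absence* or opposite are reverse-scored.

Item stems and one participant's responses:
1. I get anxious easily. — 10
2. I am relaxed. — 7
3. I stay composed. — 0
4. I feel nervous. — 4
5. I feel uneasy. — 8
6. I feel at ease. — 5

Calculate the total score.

Items 2, 3, 6 describe the absence/opposite of anxiety → reverse-score.
on a 0–10 scale, reversed = 10 − raw.
  item 1: 10
  item 2: 10 − 7 = 3
  item 3: 10 − 0 = 10
  item 4: 4
  item 5: 8
  item 6: 10 − 5 = 5
Total = 10 + 3 + 10 + 4 + 8 + 5 = 40

40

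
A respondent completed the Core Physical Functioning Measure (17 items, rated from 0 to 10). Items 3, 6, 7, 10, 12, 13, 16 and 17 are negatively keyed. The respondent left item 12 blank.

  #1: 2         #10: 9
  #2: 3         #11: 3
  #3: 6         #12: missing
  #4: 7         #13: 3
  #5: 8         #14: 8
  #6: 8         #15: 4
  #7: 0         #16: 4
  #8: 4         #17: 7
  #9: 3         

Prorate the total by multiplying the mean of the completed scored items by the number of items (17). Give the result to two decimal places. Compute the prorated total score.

79.69

Reverse-coded (reverse-coded value = 10 − response):
  item 3: 10 − 6 = 4
  item 6: 10 − 8 = 2
  item 7: 10 − 0 = 10
  item 10: 10 − 9 = 1
  item 13: 10 − 3 = 7
  item 16: 10 − 4 = 6
  item 17: 10 − 7 = 3
Completed scored items (16 of 17): 2, 3, 4, 7, 8, 2, 10, 4, 3, 1, 3, 7, 8, 4, 6, 3; sum = 75.
Person mean = 75 / 16 ≈ 4.6875
Prorated total = (75 / 16) × 17 = 79.69 (to 2 dp)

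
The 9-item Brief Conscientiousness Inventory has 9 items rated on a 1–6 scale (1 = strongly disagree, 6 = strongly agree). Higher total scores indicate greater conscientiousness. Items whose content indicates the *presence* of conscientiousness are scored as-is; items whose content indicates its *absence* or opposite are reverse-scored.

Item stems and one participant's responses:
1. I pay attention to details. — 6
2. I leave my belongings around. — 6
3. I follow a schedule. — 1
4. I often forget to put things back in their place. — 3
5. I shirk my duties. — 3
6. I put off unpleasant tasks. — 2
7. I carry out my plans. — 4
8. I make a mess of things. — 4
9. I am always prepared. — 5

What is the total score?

33

Items 2, 4, 5, 6, 8 describe the absence/opposite of conscientiousness → reverse-score.
on a 1–6 scale, reversed = 7 − raw.
  item 1: 6
  item 2: 7 − 6 = 1
  item 3: 1
  item 4: 7 − 3 = 4
  item 5: 7 − 3 = 4
  item 6: 7 − 2 = 5
  item 7: 4
  item 8: 7 − 4 = 3
  item 9: 5
Total = 6 + 1 + 1 + 4 + 4 + 5 + 4 + 3 + 5 = 33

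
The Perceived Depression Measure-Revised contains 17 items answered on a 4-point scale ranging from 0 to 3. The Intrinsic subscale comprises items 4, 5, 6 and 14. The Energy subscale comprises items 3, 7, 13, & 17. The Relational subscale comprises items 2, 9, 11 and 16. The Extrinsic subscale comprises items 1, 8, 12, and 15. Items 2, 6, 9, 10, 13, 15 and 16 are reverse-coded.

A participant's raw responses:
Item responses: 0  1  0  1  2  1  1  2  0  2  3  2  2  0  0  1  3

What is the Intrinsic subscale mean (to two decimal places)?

1.25

Intrinsic items: 4, 5, 6, 14.
Of these, item 6 is reverse-coded; reversed = (0+3) − raw = 3 − raw.
  item 4: 1
  item 5: 2
  item 6: 3 − 1 = 2
  item 14: 0
Sum = 1 + 2 + 2 + 0 = 5
Mean = 5 / 4 = 1.25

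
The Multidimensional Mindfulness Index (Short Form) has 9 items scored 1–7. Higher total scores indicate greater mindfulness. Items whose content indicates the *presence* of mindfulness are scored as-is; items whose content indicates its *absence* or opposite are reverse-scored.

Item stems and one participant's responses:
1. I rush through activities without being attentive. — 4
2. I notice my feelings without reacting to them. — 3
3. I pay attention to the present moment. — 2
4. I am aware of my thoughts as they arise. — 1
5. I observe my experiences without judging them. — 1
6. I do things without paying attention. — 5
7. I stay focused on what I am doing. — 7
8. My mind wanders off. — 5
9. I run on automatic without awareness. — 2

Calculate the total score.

Items 1, 6, 8, 9 describe the absence/opposite of mindfulness → reverse-score.
on a 1–7 scale, reversed = 8 − raw.
  item 1: 8 − 4 = 4
  item 2: 3
  item 3: 2
  item 4: 1
  item 5: 1
  item 6: 8 − 5 = 3
  item 7: 7
  item 8: 8 − 5 = 3
  item 9: 8 − 2 = 6
Total = 4 + 3 + 2 + 1 + 1 + 3 + 7 + 3 + 6 = 30

30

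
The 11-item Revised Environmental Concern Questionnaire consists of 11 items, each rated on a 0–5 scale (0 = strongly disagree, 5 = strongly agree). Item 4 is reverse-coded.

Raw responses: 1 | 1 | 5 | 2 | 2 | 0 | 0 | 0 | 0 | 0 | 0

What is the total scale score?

12

Reversing item 4 with 5 − raw:
Total = 1 + 1 + 5 + (5−2) + 2 + 0 + 0 + 0 + 0 + 0 + 0
      = 1 + 1 + 5 + 3 + 2 + 0 + 0 + 0 + 0 + 0 + 0 = 12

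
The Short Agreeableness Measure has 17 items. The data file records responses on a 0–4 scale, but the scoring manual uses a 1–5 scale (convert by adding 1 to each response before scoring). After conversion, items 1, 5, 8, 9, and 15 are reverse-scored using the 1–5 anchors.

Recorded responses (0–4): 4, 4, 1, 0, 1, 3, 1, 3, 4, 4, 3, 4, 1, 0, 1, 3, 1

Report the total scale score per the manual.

49

Convert to 1–5: 5, 5, 2, 1, 2, 4, 2, 4, 5, 5, 4, 5, 2, 1, 2, 4, 2
Reverse-coded (reversed = (1+5) − raw = 6 − raw):
  item 1: 6 − 5 = 1
  item 5: 6 − 2 = 4
  item 8: 6 − 4 = 2
  item 9: 6 − 5 = 1
  item 15: 6 − 2 = 4
Scored: 1, 5, 2, 1, 4, 4, 2, 2, 1, 5, 4, 5, 2, 1, 4, 4, 2
Total = 49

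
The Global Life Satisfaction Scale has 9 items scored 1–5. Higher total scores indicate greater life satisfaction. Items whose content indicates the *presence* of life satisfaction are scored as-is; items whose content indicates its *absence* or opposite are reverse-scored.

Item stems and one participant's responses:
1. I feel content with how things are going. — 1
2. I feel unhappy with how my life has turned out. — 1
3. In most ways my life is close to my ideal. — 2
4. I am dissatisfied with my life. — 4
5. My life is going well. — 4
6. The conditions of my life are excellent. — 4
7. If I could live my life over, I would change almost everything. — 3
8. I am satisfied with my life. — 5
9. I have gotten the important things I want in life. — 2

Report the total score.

Items 2, 4, 7 describe the absence/opposite of life satisfaction → reverse-score.
on a 1–5 scale, reversed = 6 − raw.
  item 1: 1
  item 2: 6 − 1 = 5
  item 3: 2
  item 4: 6 − 4 = 2
  item 5: 4
  item 6: 4
  item 7: 6 − 3 = 3
  item 8: 5
  item 9: 2
Total = 1 + 5 + 2 + 2 + 4 + 4 + 3 + 5 + 2 = 28

28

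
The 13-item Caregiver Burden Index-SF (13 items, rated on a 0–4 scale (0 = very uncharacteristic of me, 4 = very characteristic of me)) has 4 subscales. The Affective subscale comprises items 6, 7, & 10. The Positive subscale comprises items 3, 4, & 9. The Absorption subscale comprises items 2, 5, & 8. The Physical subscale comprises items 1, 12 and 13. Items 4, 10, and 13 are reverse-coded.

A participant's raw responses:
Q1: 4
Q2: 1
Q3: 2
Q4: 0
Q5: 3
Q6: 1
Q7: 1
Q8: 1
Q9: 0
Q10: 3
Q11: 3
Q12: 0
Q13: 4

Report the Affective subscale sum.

Affective items: 6, 7, 10.
Of these, item 10 is reverse-coded; reverse-coded value = 4 − response.
  item 6: 1
  item 7: 1
  item 10: 4 − 3 = 1
Sum = 1 + 1 + 1 = 3

3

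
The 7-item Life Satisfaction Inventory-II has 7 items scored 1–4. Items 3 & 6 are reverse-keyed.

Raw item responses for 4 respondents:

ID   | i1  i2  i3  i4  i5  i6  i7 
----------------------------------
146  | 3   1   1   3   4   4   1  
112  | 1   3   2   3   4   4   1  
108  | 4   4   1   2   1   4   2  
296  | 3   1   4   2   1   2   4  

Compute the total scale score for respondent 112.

Respondent 112 raw: 1, 3, 2, 3, 4, 4, 1.
Reverse-coded (reverse-coded value = 5 − response):
  item 1: 1
  item 2: 3
  item 3: 5 − 2 = 3
  item 4: 3
  item 5: 4
  item 6: 5 − 4 = 1
  item 7: 1
Sum = 1 + 3 + 3 + 3 + 4 + 1 + 1 = 16

16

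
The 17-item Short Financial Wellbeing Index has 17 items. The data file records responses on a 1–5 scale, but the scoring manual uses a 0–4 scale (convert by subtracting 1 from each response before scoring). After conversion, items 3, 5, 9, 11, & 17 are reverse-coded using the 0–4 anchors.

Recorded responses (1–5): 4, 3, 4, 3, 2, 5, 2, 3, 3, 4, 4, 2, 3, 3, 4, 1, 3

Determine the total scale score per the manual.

34

Convert to 0–4: 3, 2, 3, 2, 1, 4, 1, 2, 2, 3, 3, 1, 2, 2, 3, 0, 2
Reverse-coded (reversed = (0+4) − raw = 4 − raw):
  item 3: 4 − 3 = 1
  item 5: 4 − 1 = 3
  item 9: 4 − 2 = 2
  item 11: 4 − 3 = 1
  item 17: 4 − 2 = 2
Scored: 3, 2, 1, 2, 3, 4, 1, 2, 2, 3, 1, 1, 2, 2, 3, 0, 2
Total = 34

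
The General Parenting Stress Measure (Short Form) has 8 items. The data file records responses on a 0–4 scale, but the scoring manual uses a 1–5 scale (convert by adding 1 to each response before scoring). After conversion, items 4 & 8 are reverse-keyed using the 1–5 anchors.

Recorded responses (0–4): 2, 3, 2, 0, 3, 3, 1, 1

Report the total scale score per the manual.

Convert to 1–5: 3, 4, 3, 1, 4, 4, 2, 2
Reverse-coded (reversed = (1+5) − raw = 6 − raw):
  item 4: 6 − 1 = 5
  item 8: 6 − 2 = 4
Scored: 3, 4, 3, 5, 4, 4, 2, 4
Total = 29

29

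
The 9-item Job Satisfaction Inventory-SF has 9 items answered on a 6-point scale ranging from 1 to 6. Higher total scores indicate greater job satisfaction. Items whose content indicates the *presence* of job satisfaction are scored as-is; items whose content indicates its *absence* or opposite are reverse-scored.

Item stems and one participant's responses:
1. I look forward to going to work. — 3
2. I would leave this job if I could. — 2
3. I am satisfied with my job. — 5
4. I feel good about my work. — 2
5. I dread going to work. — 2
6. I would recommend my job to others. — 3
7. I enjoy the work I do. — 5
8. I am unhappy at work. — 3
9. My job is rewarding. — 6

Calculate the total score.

Items 2, 5, 8 describe the absence/opposite of job satisfaction → reverse-score.
reverse-coded value = 7 − response.
  item 1: 3
  item 2: 7 − 2 = 5
  item 3: 5
  item 4: 2
  item 5: 7 − 2 = 5
  item 6: 3
  item 7: 5
  item 8: 7 − 3 = 4
  item 9: 6
Total = 3 + 5 + 5 + 2 + 5 + 3 + 5 + 4 + 6 = 38

38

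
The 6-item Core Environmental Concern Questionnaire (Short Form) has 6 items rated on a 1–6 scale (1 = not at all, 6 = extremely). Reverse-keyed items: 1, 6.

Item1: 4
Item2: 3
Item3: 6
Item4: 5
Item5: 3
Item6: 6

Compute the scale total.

Raw sum = 27. Reverse-keyed items: 1, 6; their raw sum = 10.
Each reversal replaces raw with 7 − raw, changing the total by 7 − 2·raw per item.
Total = 27 + 2·7 − 2·10 = 27 + 14 − 20 = 21

21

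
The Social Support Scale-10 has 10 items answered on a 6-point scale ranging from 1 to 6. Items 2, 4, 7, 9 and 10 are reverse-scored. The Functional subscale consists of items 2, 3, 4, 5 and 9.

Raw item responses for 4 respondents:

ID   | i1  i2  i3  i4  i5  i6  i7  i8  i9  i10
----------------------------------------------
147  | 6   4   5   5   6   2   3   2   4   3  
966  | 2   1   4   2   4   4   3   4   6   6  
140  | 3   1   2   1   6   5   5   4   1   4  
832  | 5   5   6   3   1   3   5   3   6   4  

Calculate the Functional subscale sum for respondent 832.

Respondent 832 raw: 5, 5, 6, 3, 1, 3, 5, 3, 6, 4.
Functional items: 2, 3, 4, 5, 9.
Reverse-coded (reverse-coded value = 7 − response):
  item 2: 7 − 5 = 2
  item 3: 6
  item 4: 7 − 3 = 4
  item 5: 1
  item 9: 7 − 6 = 1
Sum = 2 + 6 + 4 + 1 + 1 = 14

14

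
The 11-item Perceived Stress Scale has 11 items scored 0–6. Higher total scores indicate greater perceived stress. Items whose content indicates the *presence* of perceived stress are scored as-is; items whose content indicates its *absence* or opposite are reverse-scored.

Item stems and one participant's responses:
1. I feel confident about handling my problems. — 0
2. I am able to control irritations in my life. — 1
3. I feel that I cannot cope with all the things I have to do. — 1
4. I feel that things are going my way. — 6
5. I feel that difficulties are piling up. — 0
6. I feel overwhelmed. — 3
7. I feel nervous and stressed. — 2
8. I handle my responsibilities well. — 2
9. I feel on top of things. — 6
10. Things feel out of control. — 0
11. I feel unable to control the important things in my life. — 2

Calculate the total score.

23

Items 1, 2, 4, 8, 9 describe the absence/opposite of perceived stress → reverse-score.
on a 0–6 scale, reversed = 6 − raw.
  item 1: 6 − 0 = 6
  item 2: 6 − 1 = 5
  item 3: 1
  item 4: 6 − 6 = 0
  item 5: 0
  item 6: 3
  item 7: 2
  item 8: 6 − 2 = 4
  item 9: 6 − 6 = 0
  item 10: 0
  item 11: 2
Total = 6 + 5 + 1 + 0 + 0 + 3 + 2 + 4 + 0 + 0 + 2 = 23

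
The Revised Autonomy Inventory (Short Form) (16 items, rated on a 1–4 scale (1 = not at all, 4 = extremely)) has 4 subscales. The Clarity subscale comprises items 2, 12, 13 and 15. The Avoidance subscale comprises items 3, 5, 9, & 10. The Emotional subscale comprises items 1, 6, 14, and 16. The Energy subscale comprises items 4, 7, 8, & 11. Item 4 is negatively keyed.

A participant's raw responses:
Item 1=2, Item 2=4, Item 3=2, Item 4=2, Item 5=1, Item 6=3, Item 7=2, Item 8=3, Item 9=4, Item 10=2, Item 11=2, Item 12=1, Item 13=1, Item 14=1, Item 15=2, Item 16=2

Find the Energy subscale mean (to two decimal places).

2.50

Energy items: 4, 7, 8, 11.
Of these, item 4 is negatively keyed; reversed = (1+4) − raw = 5 − raw.
  item 4: 5 − 2 = 3
  item 7: 2
  item 8: 3
  item 11: 2
Sum = 3 + 2 + 3 + 2 = 10
Mean = 10 / 4 = 2.50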